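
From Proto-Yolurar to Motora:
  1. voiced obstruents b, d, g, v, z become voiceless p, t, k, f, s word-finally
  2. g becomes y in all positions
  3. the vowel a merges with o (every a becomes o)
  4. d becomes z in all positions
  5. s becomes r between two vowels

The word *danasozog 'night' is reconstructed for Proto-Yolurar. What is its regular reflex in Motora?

Motora: *danasozog > danasozok > donosozok > zonosozok > zonorozok  (by final devoicing, vowel merger, unconditioned shift, rhotacism)

zonorozok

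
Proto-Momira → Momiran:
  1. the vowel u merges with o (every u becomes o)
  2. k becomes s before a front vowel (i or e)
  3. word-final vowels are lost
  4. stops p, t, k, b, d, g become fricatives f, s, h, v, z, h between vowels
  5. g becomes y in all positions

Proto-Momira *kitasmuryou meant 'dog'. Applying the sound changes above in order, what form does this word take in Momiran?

sisasmoryo

Momiran: *kitasmuryou
  kitasmuryou → kitasmoryoo   [vowel merger]
  kitasmoryoo → sitasmoryoo   [palatalisation]
  sitasmoryoo → sitasmoryo   [apocope]
  sitasmoryo → sisasmoryo   [intervocalic lenition]
  sisasmoryo (rule 5 does not apply)
  giving Momiran sisasmoryo.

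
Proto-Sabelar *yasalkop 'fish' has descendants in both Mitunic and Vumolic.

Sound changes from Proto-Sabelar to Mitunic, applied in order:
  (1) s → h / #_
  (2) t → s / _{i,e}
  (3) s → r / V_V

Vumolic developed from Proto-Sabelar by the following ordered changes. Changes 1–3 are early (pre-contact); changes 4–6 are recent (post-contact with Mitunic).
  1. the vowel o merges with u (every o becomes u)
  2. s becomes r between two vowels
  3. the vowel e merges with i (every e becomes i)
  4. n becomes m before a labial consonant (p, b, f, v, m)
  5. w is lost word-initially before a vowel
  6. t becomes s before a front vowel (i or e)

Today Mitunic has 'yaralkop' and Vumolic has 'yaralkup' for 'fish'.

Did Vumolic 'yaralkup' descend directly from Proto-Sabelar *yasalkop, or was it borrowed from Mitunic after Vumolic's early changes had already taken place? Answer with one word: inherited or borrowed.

If inherited, *yasalkop would pass through all of Vumolic's changes:
Vumolic: *yasalkop
  yasalkop → yasalkup   [vowel merger]
  yasalkup → yaralkup   [rhotacism]
  yaralkup (rule 3 does not apply)
  yaralkup (rule 4 does not apply)
  yaralkup (rule 5 does not apply)
  yaralkup (rule 6 does not apply)
  giving Vumolic yaralkup.
If borrowed from Mitunic 'yaralkop' after the early changes, it would undergo only the recent ones:
  rule 4 (nasal place assimilation): no change (yaralkop)
  rule 5 (glide loss): no change (yaralkop)
  rule 6 (palatalisation): no change (yaralkop)
  ⇒ as a loan: yaralkop
Vumolic 'yaralkup' matches the inherited outcome exactly, so it is an inherited cognate, not a loan.

inherited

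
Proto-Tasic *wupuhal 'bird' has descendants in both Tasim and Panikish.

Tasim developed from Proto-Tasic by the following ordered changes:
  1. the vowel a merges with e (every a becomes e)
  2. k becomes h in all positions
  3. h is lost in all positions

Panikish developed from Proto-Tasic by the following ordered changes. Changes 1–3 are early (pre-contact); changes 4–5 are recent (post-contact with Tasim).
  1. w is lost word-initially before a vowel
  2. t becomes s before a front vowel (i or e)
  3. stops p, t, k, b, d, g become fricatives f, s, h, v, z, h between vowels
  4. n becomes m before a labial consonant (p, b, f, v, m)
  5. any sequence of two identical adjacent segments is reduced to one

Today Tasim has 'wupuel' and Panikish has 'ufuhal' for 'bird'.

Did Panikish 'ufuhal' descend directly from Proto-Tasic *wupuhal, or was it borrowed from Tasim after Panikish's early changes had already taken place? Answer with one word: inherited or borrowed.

inherited

If inherited, *wupuhal would pass through all of Panikish's changes:
Panikish: *wupuhal > upuhal > ufuhal  (by glide loss, intervocalic lenition)
If borrowed from Tasim 'wupuel' after the early changes, it would undergo only the recent ones:
  rule 4 (nasal place assimilation): no change (wupuel)
  rule 5 (degemination): no change (wupuel)
  ⇒ as a loan: wupuel
Panikish 'ufuhal' matches the inherited outcome exactly, so it is an inherited cognate, not a loan.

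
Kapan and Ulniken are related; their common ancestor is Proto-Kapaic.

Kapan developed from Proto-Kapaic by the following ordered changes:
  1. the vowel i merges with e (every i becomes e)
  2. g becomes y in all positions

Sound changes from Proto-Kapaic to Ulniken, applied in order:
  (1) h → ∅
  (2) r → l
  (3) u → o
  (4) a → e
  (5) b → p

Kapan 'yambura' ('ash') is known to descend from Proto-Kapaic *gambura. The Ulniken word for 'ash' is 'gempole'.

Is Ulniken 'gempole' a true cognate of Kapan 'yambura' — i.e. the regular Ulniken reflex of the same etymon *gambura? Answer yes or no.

yes

Derive the expected Ulniken reflex of *gambura:
Ulniken: start from *gambura.
  rule 1: no change — gambura
  rule 2 (unconditioned shift): gambura → gambula
  rule 3 (vowel merger): gambula → gambola
  rule 4 (vowel merger): gambola → gembole
  rule 5 (unconditioned shift): gembole → gempole
  ⇒ Ulniken gempole
Ulniken 'gempole' matches the regular reflex exactly, so the pair is cognate.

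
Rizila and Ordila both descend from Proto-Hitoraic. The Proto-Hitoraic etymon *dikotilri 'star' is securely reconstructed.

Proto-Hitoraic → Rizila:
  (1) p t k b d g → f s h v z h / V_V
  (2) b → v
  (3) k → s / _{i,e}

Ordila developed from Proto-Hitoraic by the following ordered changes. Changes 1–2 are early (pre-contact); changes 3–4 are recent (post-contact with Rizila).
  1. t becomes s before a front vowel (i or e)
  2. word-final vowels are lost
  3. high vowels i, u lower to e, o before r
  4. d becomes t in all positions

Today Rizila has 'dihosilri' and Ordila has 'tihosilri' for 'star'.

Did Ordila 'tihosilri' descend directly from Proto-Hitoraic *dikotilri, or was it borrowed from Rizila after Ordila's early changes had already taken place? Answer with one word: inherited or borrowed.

If inherited, *dikotilri would pass through all of Ordila's changes:
Ordila: start from *dikotilri.
  rule 1 (palatalisation): dikotilri → dikosilri
  rule 2 (apocope): dikosilri → dikosilr
  rule 3: no change — dikosilr
  rule 4 (unconditioned shift): dikosilr → tikosilr
  ⇒ Ordila tikosilr
If borrowed from Rizila 'dihosilri' after the early changes, it would undergo only the recent ones:
  rule 3 (pre-rhotic lowering): no change (dihosilri)
  rule 4 (unconditioned shift): dihosilri → tihosilri
  ⇒ as a loan: tihosilri
Ordila 'tihosilri' matches the loan outcome 'tihosilri', not the inherited 'tikosilr' — it skipped the early Ordila changes, so it was borrowed from Rizila.

borrowed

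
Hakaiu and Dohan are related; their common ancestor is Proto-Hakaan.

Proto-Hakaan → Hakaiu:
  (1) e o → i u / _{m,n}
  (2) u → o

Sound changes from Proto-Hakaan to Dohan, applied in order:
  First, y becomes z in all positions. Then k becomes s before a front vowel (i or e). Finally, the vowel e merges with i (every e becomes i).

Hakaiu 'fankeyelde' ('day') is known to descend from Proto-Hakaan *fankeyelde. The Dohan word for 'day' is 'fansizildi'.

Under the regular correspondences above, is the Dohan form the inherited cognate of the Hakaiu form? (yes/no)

Derive the expected Dohan reflex of *fankeyelde:
Dohan: *fankeyelde > fankezelde > fansezelde > fansizildi  (by unconditioned shift, palatalisation, vowel merger)
Dohan 'fansizildi' matches the regular reflex exactly, so the pair is cognate.

yes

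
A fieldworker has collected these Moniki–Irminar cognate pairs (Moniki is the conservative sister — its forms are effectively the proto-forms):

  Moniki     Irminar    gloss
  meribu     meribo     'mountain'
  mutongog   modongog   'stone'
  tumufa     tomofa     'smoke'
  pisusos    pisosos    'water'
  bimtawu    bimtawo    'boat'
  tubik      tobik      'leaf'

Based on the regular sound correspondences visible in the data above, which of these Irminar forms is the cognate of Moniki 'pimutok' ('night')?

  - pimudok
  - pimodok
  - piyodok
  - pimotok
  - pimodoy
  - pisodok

mutongog ~ modongog, pisusos ~ pisosos — Moniki u corresponds to Irminar o after a consonant, before a consonant other than r, m, n, p, b, f, v.
mutongog ~ modongog — Moniki t corresponds to Irminar d between vowels (before a back vowel).
Applying these to Moniki 'pimutok':
  pimutok → pimotok   (u→o after a consonant, before a consonant other than r, m, n, p, b, f, v)
  pimotok → pimodok   (t→d between vowels (before a back vowel))
So the Irminar cognate is 'pimodok'.

pimodok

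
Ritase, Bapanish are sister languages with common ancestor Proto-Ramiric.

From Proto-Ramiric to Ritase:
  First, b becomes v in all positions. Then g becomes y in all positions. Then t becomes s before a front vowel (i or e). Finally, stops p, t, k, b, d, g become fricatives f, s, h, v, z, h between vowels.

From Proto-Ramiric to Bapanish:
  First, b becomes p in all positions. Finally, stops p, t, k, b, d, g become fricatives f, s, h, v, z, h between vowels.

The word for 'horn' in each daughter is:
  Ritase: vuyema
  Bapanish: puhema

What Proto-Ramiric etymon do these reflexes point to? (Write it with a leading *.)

*bugema

Position 3: Ritase has y, Bapanish has h. Taking the neighbouring segments as reconstructed: Ritase y could go back to *g or *y; Bapanish h could go back to *k or *g or *h — the one source consistent with every daughter is *g.
Position 1: Ritase has v, Bapanish has p. Taking the neighbouring segments as reconstructed: Ritase v could go back to *b or *v; Bapanish p could go back to *p or *b — the one source consistent with every daughter is *b.
The remaining positions agree across the daughters. Check the candidate against every language:
Ritase: *bugema
  bugema → vugema   [unconditioned shift]
  vugema → vuyema   [unconditioned shift]
  vuyema (rule 3 does not apply)
  vuyema (rule 4 does not apply)
  giving Ritase vuyema.
Bapanish: start from *bugema.
  rule 1 (unconditioned shift): bugema → pugema
  rule 2 (intervocalic lenition): pugema → puhema
  ⇒ Bapanish puhema
Only *bugema yields all of Ritase vuyema, Bapanish puhema.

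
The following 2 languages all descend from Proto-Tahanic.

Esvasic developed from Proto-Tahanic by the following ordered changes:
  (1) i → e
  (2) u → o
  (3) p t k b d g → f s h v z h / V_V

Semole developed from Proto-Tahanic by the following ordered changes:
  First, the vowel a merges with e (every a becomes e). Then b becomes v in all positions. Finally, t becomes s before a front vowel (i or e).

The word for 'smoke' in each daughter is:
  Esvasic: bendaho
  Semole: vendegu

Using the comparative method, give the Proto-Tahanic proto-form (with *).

*bendagu

Position 7: Esvasic has o, Semole has u. Semole preserves u here (none of its changes turn any other segment into u), so the proto-segment is *u.
Position 5: Esvasic has a, Semole has e. Esvasic preserves a here (none of its changes turn any other segment into a), so the proto-segment is *a.
Verify the candidate proto-form against each daughter:
Esvasic: *bendagu
  bendagu (rule 1 does not apply)
  bendagu → bendago   [vowel merger]
  bendago → bendaho   [intervocalic lenition]
  giving Esvasic bendaho.
Semole: start from *bendagu.
  rule 1 (vowel merger): bendagu → bendegu
  rule 2 (unconditioned shift): bendegu → vendegu
  rule 3: no change — vendegu
  ⇒ Semole vendegu
No other proto-form is consistent with every reflex, so the reconstruction is *bendagu.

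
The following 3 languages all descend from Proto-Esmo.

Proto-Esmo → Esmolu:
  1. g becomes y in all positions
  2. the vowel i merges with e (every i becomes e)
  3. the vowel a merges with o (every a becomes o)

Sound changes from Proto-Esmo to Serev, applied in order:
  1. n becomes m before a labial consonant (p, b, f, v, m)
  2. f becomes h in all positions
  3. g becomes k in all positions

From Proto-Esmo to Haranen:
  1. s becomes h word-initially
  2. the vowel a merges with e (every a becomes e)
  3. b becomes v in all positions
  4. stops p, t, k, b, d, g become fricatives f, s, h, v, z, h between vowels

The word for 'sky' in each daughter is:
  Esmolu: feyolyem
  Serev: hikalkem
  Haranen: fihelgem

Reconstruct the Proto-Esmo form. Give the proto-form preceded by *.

*figalgem

Position 4: Esmolu has o, Serev has a, Haranen has e. Serev preserves a here (none of its changes turn any other segment into a), so the proto-segment is *a.
Position 3: Esmolu has y, Serev has k, Haranen has h. Taking the neighbouring segments as reconstructed: Esmolu y could go back to *g or *y; Serev k could go back to *k or *g; Haranen h could go back to *k or *g or *h — the one source consistent with every daughter is *g.
Position 2: Esmolu has e, Serev has i, Haranen has i. Serev preserves i here (none of its changes turn any other segment into i), so the proto-segment is *i.
Verify the candidate proto-form against each daughter:
Esmolu: *figalgem
  figalgem → fiyalyem   [unconditioned shift]
  fiyalyem → feyalyem   [vowel merger]
  feyalyem → feyolyem   [vowel merger]
  giving Esmolu feyolyem.
Serev: *figalgem
  figalgem (rule 1 does not apply)
  figalgem → higalgem   [unconditioned shift]
  higalgem → hikalkem   [unconditioned shift]
  giving Serev hikalkem.
Haranen: *figalgem > figelgem > fihelgem  (by vowel merger, intervocalic lenition)
Only *figalgem yields all of Esmolu feyolyem, Serev hikalkem, Haranen fihelgem.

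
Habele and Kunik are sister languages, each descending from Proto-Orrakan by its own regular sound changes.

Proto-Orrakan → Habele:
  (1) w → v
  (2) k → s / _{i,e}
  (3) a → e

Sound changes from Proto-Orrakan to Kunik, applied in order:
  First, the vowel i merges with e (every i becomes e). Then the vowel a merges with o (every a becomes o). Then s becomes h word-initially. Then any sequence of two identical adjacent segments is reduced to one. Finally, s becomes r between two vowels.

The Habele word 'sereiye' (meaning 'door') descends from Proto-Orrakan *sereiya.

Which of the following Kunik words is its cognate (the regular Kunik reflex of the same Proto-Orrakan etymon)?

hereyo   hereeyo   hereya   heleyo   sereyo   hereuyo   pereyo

hereyo

Kunik: *sereiya
  sereiya → sereeya   [vowel merger]
  sereeya → sereeyo   [vowel merger]
  sereeyo → hereeyo   [debuccalisation]
  hereeyo → hereyo   [degemination]
  hereyo (rule 5 does not apply)
  giving Kunik hereyo.
The other candidates each miss or misapply at least one Kunik change.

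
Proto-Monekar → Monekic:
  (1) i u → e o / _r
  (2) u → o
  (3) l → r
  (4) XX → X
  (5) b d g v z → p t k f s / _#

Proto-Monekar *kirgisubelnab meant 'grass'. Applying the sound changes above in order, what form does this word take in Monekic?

kergisobernap

Monekic: *kirgisubelnab
  kirgisubelnab → kergisubelnab   [pre-rhotic lowering]
  kergisubelnab → kergisobelnab   [vowel merger]
  kergisobelnab → kergisobernab   [unconditioned shift]
  kergisobernab (rule 4 does not apply)
  kergisobernab → kergisobernap   [final devoicing]
  giving Monekic kergisobernap.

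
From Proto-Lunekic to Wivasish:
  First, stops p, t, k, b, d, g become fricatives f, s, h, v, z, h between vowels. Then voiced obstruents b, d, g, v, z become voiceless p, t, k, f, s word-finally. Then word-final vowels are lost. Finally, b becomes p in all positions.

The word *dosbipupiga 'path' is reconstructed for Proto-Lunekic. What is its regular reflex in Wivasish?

Wivasish: start from *dosbipupiga.
  rule 1 (intervocalic lenition): dosbipupiga → dosbifufiha
  rule 2: no change — dosbifufiha
  rule 3 (apocope): dosbifufiha → dosbifufih
  rule 4 (unconditioned shift): dosbifufih → dospifufih
  ⇒ Wivasish dospifufih

dospifufih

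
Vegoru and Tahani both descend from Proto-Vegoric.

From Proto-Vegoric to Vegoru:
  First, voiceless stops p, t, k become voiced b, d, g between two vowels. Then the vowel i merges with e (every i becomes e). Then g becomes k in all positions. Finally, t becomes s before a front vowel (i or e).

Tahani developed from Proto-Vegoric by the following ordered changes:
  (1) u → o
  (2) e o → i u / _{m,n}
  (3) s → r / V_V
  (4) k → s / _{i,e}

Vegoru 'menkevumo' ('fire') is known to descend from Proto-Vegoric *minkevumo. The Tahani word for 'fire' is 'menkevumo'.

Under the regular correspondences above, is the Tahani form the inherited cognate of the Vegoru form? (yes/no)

Derive the expected Tahani reflex of *minkevumo:
Tahani: start from *minkevumo.
  rule 1 (vowel merger): minkevumo → minkevomo
  rule 2 (pre-nasal raising): minkevomo → minkevumo
  rule 3: no change — minkevumo
  rule 4 (palatalisation): minkevumo → minsevumo
  ⇒ Tahani minsevumo
The regular Tahani reflex would be 'minsevumo', but the attested form is 'menkevumo'. The correspondence is irregular, so they are not cognates (the Tahani form has a different source).

no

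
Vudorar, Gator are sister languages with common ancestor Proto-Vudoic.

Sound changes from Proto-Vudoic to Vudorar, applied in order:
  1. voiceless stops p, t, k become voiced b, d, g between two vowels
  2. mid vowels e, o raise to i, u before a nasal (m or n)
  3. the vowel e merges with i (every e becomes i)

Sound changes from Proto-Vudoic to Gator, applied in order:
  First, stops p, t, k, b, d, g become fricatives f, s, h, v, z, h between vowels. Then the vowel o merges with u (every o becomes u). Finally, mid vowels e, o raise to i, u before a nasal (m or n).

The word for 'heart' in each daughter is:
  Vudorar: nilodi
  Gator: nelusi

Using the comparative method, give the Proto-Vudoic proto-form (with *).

Position 5: Vudorar has d, Gator has s. Taking the neighbouring segments as reconstructed: Vudorar d could go back to *t or *d; Gator s could go back to *t or *s — the one source consistent with every daughter is *t.
Position 2: Vudorar has i, Gator has e. Gator preserves e here (none of its changes turn any other segment into e), so the proto-segment is *e.
Position 4: Vudorar has o, Gator has u. Vudorar preserves o here (none of its changes turn any other segment into o), so the proto-segment is *o.
The remaining positions agree across the daughters. Check the candidate against every language:
Vudorar: start from *neloti.
  rule 1 (intervocalic voicing): neloti → nelodi
  rule 2: no change — nelodi
  rule 3 (vowel merger): nelodi → nilodi
  ⇒ Vudorar nilodi
Gator: *neloti
  neloti → nelosi   [intervocalic lenition]
  nelosi → nelusi   [vowel merger]
  nelusi (rule 3 does not apply)
  giving Gator nelusi.
Only *neloti yields all of Vudorar nilodi, Gator nelusi.

*neloti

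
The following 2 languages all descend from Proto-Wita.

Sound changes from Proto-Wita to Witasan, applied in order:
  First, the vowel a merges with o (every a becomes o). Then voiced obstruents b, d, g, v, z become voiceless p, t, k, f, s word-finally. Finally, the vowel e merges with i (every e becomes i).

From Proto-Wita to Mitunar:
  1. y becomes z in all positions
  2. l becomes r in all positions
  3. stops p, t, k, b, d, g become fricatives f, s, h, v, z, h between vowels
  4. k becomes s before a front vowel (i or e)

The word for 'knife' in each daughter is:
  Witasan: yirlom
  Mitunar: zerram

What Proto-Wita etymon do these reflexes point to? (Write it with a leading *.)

Position 5: Witasan has o, Mitunar has a. Mitunar preserves a here (none of its changes turn any other segment into a), so the proto-segment is *a.
Position 2: Witasan has i, Mitunar has e. Mitunar preserves e here (none of its changes turn any other segment into e), so the proto-segment is *e.
Continuing position by position gives *yerlam; check it forward:
Witasan: *yerlam > yerlom > yirlom  (by vowel merger, vowel merger)
Mitunar: start from *yerlam.
  rule 1 (unconditioned shift): yerlam → zerlam
  rule 2 (unconditioned shift): zerlam → zerram
  rule 3: no change — zerram
  rule 4: no change — zerram
  ⇒ Mitunar zerram
No other proto-form is consistent with every reflex, so the reconstruction is *yerlam.

*yerlam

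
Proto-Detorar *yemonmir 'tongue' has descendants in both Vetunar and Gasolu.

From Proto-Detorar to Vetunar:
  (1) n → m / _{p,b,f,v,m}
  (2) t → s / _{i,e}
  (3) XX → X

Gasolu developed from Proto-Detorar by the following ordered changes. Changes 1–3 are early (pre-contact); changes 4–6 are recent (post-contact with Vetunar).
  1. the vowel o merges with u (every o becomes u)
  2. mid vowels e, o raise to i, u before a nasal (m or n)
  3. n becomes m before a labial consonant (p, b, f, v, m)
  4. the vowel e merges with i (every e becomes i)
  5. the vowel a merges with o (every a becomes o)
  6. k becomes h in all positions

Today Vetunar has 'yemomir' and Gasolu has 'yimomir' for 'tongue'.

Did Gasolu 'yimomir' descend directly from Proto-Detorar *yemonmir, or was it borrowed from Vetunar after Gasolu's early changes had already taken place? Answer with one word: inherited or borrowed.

If inherited, *yemonmir would pass through all of Gasolu's changes:
Gasolu: *yemonmir > yemunmir > yimunmir > yimummir  (by vowel merger, pre-nasal raising, nasal place assimilation)
If borrowed from Vetunar 'yemomir' after the early changes, it would undergo only the recent ones:
  rule 4 (vowel merger): yemomir → yimomir
  rule 5 (vowel merger): no change (yimomir)
  rule 6 (unconditioned shift): no change (yimomir)
  ⇒ as a loan: yimomir
Gasolu 'yimomir' matches the loan outcome 'yimomir', not the inherited 'yimummir' — it skipped the early Gasolu changes, so it was borrowed from Vetunar.

borrowed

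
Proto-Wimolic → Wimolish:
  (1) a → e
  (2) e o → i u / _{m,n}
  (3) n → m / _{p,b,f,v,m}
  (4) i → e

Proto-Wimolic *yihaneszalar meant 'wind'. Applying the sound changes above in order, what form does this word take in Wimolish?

Wimolish: start from *yihaneszalar.
  rule 1 (vowel merger): yihaneszalar → yiheneszeler
  rule 2 (pre-nasal raising): yiheneszeler → yihineszeler
  rule 3: no change — yihineszeler
  rule 4 (vowel merger): yihineszeler → yeheneszeler
  ⇒ Wimolish yeheneszeler

yeheneszeler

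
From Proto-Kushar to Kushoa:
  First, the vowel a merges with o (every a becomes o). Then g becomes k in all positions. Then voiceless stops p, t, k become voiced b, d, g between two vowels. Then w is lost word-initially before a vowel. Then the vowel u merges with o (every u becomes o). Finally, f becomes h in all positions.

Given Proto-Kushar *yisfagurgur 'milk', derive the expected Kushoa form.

Kushoa: start from *yisfagurgur.
  rule 1 (vowel merger): yisfagurgur → yisfogurgur
  rule 2 (unconditioned shift): yisfogurgur → yisfokurkur
  rule 3 (intervocalic voicing): yisfokurkur → yisfogurkur
  rule 4: no change — yisfogurkur
  rule 5 (vowel merger): yisfogurkur → yisfogorkor
  rule 6 (unconditioned shift): yisfogorkor → yishogorkor
  ⇒ Kushoa yishogorkor

yishogorkor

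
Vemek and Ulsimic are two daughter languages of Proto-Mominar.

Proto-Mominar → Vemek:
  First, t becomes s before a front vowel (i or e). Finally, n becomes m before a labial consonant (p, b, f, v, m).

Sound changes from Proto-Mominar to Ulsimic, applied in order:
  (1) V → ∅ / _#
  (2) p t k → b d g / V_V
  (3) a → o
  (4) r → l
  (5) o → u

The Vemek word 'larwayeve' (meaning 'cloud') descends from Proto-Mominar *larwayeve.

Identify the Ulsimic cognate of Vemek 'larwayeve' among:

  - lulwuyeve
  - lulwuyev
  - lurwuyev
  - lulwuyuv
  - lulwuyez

Ulsimic: *larwayeve > larwayev > lorwoyev > lolwoyev > lulwuyev  (by apocope, vowel merger, unconditioned shift, vowel merger)

lulwuyev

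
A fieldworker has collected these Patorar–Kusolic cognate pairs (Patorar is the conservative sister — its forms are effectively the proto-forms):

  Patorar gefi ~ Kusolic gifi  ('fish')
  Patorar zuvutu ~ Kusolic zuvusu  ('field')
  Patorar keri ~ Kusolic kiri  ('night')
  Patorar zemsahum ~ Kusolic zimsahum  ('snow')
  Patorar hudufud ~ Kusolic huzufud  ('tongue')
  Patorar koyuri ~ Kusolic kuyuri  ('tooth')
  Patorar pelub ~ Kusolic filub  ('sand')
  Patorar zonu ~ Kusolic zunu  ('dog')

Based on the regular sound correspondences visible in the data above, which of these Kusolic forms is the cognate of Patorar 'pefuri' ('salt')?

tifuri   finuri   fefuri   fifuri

fifuri

pelub ~ filub — Patorar p corresponds to Kusolic f word-initially before a front vowel.
gefi ~ gifi — Patorar e corresponds to Kusolic i after a consonant, before a labial obstruent.
Applying these to Patorar 'pefuri':
  pefuri → fefuri   (p→f word-initially before a front vowel)
  fefuri → fifuri   (e→i after a consonant, before a labial obstruent)
So the Kusolic cognate is 'fifuri'.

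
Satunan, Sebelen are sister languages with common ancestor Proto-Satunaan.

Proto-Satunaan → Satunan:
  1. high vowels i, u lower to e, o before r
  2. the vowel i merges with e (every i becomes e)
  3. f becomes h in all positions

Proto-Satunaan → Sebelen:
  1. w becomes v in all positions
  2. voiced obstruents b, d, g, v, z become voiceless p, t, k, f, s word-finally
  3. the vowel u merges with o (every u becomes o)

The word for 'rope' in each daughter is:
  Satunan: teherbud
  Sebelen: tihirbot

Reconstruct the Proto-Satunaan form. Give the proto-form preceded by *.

Position 7: Satunan has u, Sebelen has o. Satunan preserves u here (none of its changes turn any other segment into u), so the proto-segment is *u.
Position 2: Satunan has e, Sebelen has i. Sebelen preserves i here (none of its changes turn any other segment into i), so the proto-segment is *i.
Position 4: Satunan has e, Sebelen has i. Sebelen preserves i here (none of its changes turn any other segment into i), so the proto-segment is *i.
This points to *tihirbud. Verify forward in each daughter:
Satunan: start from *tihirbud.
  rule 1 (pre-rhotic lowering): tihirbud → tiherbud
  rule 2 (vowel merger): tiherbud → teherbud
  rule 3: no change — teherbud
  ⇒ Satunan teherbud
Sebelen: *tihirbud
  tihirbud (rule 1 does not apply)
  tihirbud → tihirbut   [final devoicing]
  tihirbut → tihirbot   [vowel merger]
  giving Sebelen tihirbot.
*tihirbud is the unique common source.

*tihirbud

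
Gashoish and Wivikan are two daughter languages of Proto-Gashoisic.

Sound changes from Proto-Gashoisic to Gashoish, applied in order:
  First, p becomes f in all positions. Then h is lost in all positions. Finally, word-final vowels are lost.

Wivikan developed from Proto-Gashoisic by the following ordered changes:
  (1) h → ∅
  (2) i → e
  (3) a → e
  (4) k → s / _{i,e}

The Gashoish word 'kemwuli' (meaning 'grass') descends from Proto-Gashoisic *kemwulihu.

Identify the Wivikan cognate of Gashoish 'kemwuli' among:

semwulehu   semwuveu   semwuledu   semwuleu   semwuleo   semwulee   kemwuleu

Wivikan: *kemwulihu
  kemwulihu → kemwuliu   [h-loss]
  kemwuliu → kemwuleu   [vowel merger]
  kemwuleu (rule 3 does not apply)
  kemwuleu → semwuleu   [palatalisation]
  giving Wivikan semwuleu.
Only 'semwuleu' matches the regular Wivikan development of *kemwulihu.

semwuleu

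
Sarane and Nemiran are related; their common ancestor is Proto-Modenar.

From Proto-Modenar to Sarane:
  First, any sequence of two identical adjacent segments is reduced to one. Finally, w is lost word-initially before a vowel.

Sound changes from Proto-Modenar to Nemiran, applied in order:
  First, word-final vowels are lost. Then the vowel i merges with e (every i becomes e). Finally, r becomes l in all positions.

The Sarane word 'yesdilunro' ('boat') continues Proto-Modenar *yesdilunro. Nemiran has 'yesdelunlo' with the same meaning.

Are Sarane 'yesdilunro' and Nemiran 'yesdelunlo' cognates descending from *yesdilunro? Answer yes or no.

Derive the expected Nemiran reflex of *yesdilunro:
Nemiran: *yesdilunro > yesdilunr > yesdelunr > yesdelunl  (by apocope, vowel merger, unconditioned shift)
The regular Nemiran reflex would be 'yesdelunl', but the attested form is 'yesdelunlo'. The correspondence is irregular, so they are not cognates (the Nemiran form has a different source).

no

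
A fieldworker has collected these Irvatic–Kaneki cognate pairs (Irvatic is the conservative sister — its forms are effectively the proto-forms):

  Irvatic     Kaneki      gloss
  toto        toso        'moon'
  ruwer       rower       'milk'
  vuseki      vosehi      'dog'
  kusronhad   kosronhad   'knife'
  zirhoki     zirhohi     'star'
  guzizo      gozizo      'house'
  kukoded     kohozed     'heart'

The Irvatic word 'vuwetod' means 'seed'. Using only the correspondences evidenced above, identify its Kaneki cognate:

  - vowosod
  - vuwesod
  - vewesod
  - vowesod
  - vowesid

ruwer ~ rower, vuseki ~ vosehi — Irvatic u corresponds to Kaneki o after a consonant, before a consonant other than r, m, n, p, b, f, v.
toto ~ toso — Irvatic t corresponds to Kaneki s between vowels (before a back vowel).
Applying these to Irvatic 'vuwetod':
  vuwetod → vowetod   (u→o after a consonant, before a consonant other than r, m, n, p, b, f, v)
  vowetod → vowesod   (t→s between vowels (before a back vowel))
So the Kaneki cognate is 'vowesod'.

vowesod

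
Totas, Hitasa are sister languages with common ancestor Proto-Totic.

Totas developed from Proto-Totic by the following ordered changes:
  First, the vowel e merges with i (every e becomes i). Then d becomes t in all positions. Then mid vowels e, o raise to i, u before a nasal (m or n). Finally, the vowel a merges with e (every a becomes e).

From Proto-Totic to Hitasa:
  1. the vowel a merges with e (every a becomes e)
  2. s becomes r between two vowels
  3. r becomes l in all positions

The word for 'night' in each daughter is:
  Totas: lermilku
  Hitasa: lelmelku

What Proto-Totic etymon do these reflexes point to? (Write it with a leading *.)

*larmelku

Position 2: Totas has e, Hitasa has e. In Totas, e can only continue *a, so the proto-segment is *a.
Position 3: Totas has r, Hitasa has l. Totas preserves r here (none of its changes turn any other segment into r), so the proto-segment is *r.
Position 5: Totas has i, Hitasa has e. Taking the neighbouring segments as reconstructed: Totas i could go back to *e or *i; Hitasa e could go back to *a or *e — the one source consistent with every daughter is *e.
Continuing position by position gives *larmelku; check it forward:
Totas: start from *larmelku.
  rule 1 (vowel merger): larmelku → larmilku
  rule 2: no change — larmilku
  rule 3: no change — larmilku
  rule 4 (vowel merger): larmilku → lermilku
  ⇒ Totas lermilku
Hitasa: *larmelku
  larmelku → lermelku   [vowel merger]
  lermelku (rule 2 does not apply)
  lermelku → lelmelku   [unconditioned shift]
  giving Hitasa lelmelku.
No other proto-form is consistent with every reflex, so the reconstruction is *larmelku.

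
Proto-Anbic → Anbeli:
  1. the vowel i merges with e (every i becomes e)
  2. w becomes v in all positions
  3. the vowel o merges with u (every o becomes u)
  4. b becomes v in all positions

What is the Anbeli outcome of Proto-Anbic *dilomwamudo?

delumvamudu

Anbeli: *dilomwamudo
  dilomwamudo → delomwamudo   [vowel merger]
  delomwamudo → delomvamudo   [unconditioned shift]
  delomvamudo → delumvamudu   [vowel merger]
  delumvamudu (rule 4 does not apply)
  giving Anbeli delumvamudu.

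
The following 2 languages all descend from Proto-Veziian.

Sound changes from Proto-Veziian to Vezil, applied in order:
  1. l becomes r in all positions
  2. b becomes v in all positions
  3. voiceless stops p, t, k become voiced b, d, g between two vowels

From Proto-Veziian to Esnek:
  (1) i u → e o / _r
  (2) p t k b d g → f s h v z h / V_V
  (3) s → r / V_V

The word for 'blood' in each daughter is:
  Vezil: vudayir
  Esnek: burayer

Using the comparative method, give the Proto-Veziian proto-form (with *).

Position 1: Vezil has v, Esnek has b. Esnek preserves b here (none of its changes turn any other segment into b), so the proto-segment is *b.
Position 6: Vezil has i, Esnek has e. Vezil preserves i here (none of its changes turn any other segment into i), so the proto-segment is *i.
Position 3: Vezil has d, Esnek has r. Taking the neighbouring segments as reconstructed: Vezil d could go back to *t or *d; Esnek r could go back to *t or *s — the one source consistent with every daughter is *t.
The remaining positions agree across the daughters. Check the candidate against every language:
Vezil: start from *butayir.
  rule 1: no change — butayir
  rule 2 (unconditioned shift): butayir → vutayir
  rule 3 (intervocalic voicing): vutayir → vudayir
  ⇒ Vezil vudayir
Esnek: *butayir > butayer > busayer > burayer  (by pre-rhotic lowering, intervocalic lenition, rhotacism)
Only *butayir yields all of Vezil vudayir, Esnek burayer.

*butayir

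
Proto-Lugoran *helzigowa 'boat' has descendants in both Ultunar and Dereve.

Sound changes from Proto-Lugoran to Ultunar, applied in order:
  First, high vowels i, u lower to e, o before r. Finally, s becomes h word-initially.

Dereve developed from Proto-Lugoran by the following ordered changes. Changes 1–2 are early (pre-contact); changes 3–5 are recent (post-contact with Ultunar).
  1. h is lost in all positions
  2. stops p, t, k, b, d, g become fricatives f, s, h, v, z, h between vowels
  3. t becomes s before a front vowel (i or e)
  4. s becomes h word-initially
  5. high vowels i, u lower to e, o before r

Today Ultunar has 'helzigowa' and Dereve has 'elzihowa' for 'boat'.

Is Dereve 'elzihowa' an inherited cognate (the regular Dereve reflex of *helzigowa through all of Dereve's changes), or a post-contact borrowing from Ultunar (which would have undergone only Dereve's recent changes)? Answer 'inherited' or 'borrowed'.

If inherited, *helzigowa would pass through all of Dereve's changes:
Dereve: *helzigowa
  helzigowa → elzigowa   [h-loss]
  elzigowa → elzihowa   [intervocalic lenition]
  elzihowa (rule 3 does not apply)
  elzihowa (rule 4 does not apply)
  elzihowa (rule 5 does not apply)
  giving Dereve elzihowa.
If borrowed from Ultunar 'helzigowa' after the early changes, it would undergo only the recent ones:
  rule 3 (palatalisation): no change (helzigowa)
  rule 4 (debuccalisation): no change (helzigowa)
  rule 5 (pre-rhotic lowering): no change (helzigowa)
  ⇒ as a loan: helzigowa
Dereve 'elzihowa' matches the inherited outcome exactly, so it is an inherited cognate, not a loan.

inherited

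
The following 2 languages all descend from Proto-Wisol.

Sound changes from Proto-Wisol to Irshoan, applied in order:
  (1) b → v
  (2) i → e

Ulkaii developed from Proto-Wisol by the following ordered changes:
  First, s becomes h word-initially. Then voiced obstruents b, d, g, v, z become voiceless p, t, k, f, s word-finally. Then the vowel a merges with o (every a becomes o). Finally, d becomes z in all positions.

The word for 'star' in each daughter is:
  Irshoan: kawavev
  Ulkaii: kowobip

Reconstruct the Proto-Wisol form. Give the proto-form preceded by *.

*kawabib

Position 7: Irshoan has v, Ulkaii has p. Taking the neighbouring segments as reconstructed: Irshoan v could go back to *b or *v; Ulkaii p could go back to *p or *b — the one source consistent with every daughter is *b.
Position 4: Irshoan has a, Ulkaii has o. Irshoan preserves a here (none of its changes turn any other segment into a), so the proto-segment is *a.
Verify the candidate proto-form against each daughter:
Irshoan: *kawabib
  kawabib → kawaviv   [unconditioned shift]
  kawaviv → kawavev   [vowel merger]
  giving Irshoan kawavev.
Ulkaii: start from *kawabib.
  rule 1: no change — kawabib
  rule 2 (final devoicing): kawabib → kawabip
  rule 3 (vowel merger): kawabip → kowobip
  rule 4: no change — kowobip
  ⇒ Ulkaii kowobip
No other proto-form is consistent with every reflex, so the reconstruction is *kawabib.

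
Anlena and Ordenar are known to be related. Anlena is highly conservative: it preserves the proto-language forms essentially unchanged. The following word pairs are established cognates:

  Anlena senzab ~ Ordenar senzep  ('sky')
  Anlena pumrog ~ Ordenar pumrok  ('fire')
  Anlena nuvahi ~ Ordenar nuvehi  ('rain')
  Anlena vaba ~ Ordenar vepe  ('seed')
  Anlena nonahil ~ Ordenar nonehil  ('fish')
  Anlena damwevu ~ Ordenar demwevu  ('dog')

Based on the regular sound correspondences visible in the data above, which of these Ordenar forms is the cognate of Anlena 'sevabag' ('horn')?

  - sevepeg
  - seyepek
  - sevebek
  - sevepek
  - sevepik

senzab ~ senzep, vaba ~ vepe — Anlena a corresponds to Ordenar e after a consonant, before a labial obstruent.
vaba ~ vepe — Anlena b corresponds to Ordenar p between vowels (before a back vowel).
nuvahi ~ nuvehi, nonahil ~ nonehil — Anlena a corresponds to Ordenar e after a consonant, before a consonant other than r, m, n, p, b, f, v.
pumrog ~ pumrok — Anlena g corresponds to Ordenar k word-finally.
Applying these to Anlena 'sevabag':
  sevabag → sevebag   (a→e after a consonant, before a labial obstruent)
  sevebag → sevepag   (b→p between vowels (before a back vowel))
  sevepag → sevepeg   (a→e after a consonant, before a consonant other than r, m, n, p, b, f, v)
  sevepeg → sevepek   (g→k word-finally)
So the Ordenar cognate is 'sevepek'.

sevepek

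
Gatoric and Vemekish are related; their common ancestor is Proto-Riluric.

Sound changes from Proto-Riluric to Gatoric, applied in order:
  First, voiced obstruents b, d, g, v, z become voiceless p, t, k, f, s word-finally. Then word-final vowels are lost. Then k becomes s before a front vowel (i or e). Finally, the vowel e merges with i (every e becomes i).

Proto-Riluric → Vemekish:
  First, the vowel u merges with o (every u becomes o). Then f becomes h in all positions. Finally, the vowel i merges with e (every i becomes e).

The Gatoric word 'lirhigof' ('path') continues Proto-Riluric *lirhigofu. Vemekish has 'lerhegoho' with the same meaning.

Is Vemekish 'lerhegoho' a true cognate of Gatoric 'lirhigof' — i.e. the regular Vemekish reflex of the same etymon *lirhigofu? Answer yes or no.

yes

Derive the expected Vemekish reflex of *lirhigofu:
Vemekish: start from *lirhigofu.
  rule 1 (vowel merger): lirhigofu → lirhigofo
  rule 2 (unconditioned shift): lirhigofo → lirhigoho
  rule 3 (vowel merger): lirhigoho → lerhegoho
  ⇒ Vemekish lerhegoho
Vemekish 'lerhegoho' matches the regular reflex exactly, so the pair is cognate.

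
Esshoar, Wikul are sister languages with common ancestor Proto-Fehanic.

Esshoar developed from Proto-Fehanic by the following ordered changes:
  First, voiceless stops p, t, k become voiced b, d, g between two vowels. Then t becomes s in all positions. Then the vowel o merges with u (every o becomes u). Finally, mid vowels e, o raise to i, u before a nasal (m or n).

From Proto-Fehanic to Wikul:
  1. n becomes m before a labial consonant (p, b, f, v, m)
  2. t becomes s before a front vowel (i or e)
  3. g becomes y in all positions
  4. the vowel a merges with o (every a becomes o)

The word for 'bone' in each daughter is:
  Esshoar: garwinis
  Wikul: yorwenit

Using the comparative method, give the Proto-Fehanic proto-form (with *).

*garwenit

Position 5: Esshoar has i, Wikul has e. Wikul preserves e here (none of its changes turn any other segment into e), so the proto-segment is *e.
Position 1: Esshoar has g, Wikul has y. Taking the neighbouring segments as reconstructed: Esshoar g can only go back to *g; Wikul y could go back to *g or *y — the one source consistent with every daughter is *g.
Position 2: Esshoar has a, Wikul has o. Esshoar preserves a here (none of its changes turn any other segment into a), so the proto-segment is *a.
Verify the candidate proto-form against each daughter:
Esshoar: *garwenit > garwenis > garwinis  (by unconditioned shift, pre-nasal raising)
Wikul: start from *garwenit.
  rule 1: no change — garwenit
  rule 2: no change — garwenit
  rule 3 (unconditioned shift): garwenit → yarwenit
  rule 4 (vowel merger): yarwenit → yorwenit
  ⇒ Wikul yorwenit
No other proto-form is consistent with every reflex, so the reconstruction is *garwenit.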